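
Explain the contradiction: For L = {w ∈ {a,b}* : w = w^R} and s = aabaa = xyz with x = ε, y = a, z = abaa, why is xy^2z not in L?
xy²z = aaabaa ∉ L

Pumping with i = 2 replaces y = a by y² = aa:
- Original: s = xyz = aabaa; aabaa reversed is aabaa, the same string, so it is a palindrome and is in L
- Pumped: xy²z = ε · aa · abaa = aaabaa
- aaabaa reversed is aabaaa ≠ aaabaa, so it is not a palindrome and is not in L

The pumping lemma would require xy²z ∈ L, so this decomposition yields a contradiction.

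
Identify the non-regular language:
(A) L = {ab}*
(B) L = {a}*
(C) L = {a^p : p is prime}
(C) {a^p : p is prime}

(C) L = {a^p : p is prime} is NOT regular.

The pumping lemma can be used to prove this:
After pumping, the length becomes composite

The other languages are regular because they can be recognized by finite automata.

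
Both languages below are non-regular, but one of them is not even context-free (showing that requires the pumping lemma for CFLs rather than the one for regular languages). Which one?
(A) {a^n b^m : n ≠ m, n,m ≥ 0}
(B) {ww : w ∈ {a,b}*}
(B) {ww : w ∈ {a,b}*}

(B) {ww : w ∈ {a,b}*} requires the CFL pumping lemma.

- {a^n b^m : n ≠ m, n,m ≥ 0} is context-free (but not regular)
  • Can be shown non-regular with the regular pumping lemma
  • After pumping a's, we can make n = m

- {ww : w ∈ {a,b}*} is NOT context-free
  • Requires the CFL pumping lemma to prove
  • Cannot verify equality of two arbitrary substrings

The CFL pumping lemma is "stronger" in that it can prove non-membership
in the larger class of context-free languages.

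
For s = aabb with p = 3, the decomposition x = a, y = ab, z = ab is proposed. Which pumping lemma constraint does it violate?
Violated: xyz = s

The decomposition x = a, y = ab, z = ab for s = aabb with p = 3
violates the constraint: xyz = s

xyz = 'a' + 'ab' + 'ab' = 'aabab' ≠ 'aabb' = s. The decomposition doesn't reconstruct s.

Pumping lemma constraints:
1. xyz = s (decomposition is valid)
2. |xy| ≤ p
3. |y| > 0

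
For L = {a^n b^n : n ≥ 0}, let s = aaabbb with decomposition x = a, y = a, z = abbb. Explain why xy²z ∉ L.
xy²z = aaaabbb ∉ L

Pumping with i = 2 replaces y = a by y² = aa:
- Original: s = xyz = aaabbb; aaabbb = a^3 b^3 has equal counts (3 = 3), so it is in L
- Pumped: xy²z = a · aa · abbb = aaaabbb
- aaaabbb has 4 a's and 3 b's; 4 ≠ 3, so it is not in L

The pumping lemma would require xy²z ∈ L, so this decomposition yields a contradiction.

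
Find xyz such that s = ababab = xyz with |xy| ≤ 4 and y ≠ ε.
x = 'a', y = 'bab', z = 'ab'

For s = ababab and p = 4, one valid decomposition is:
- x = 'a' (length 1)
- y = 'bab' (length 3)
- z = 'ab' (length 2)

Verification:
- xyz = 'a' + 'bab' + 'ab' = ababab ✓
- |xy| = 4 ≤ 4 ✓
- |y| = 3 > 0 ✓

All pumping lemma constraints are satisfied.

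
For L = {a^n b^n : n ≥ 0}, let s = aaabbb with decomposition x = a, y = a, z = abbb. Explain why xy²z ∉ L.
xy²z = aaaabbb ∉ L

Pumping with i = 2 replaces y = a by y² = aa:
- Original: s = xyz = aaabbb; aaabbb = a^3 b^3 has equal counts (3 = 3), so it is in L
- Pumped: xy²z = a · aa · abbb = aaaabbb
- aaaabbb has 4 a's and 3 b's; 4 ≠ 3, so it is not in L

The pumping lemma would require xy²z ∈ L, so this decomposition yields a contradiction.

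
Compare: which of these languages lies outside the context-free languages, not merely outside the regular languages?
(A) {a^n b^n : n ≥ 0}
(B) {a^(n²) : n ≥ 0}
(B) {a^(n²) : n ≥ 0}

(B) {a^(n²) : n ≥ 0} requires the CFL pumping lemma.

- {a^n b^n : n ≥ 0} is context-free (but not regular)
  • Can be shown non-regular with the regular pumping lemma
  • After pumping, the number of a's and b's become unequal

- {a^(n²) : n ≥ 0} is NOT context-free
  • Requires the CFL pumping lemma to prove
  • Gaps between squares grow unboundedly

The CFL pumping lemma is "stronger" in that it can prove non-membership
in the larger class of context-free languages.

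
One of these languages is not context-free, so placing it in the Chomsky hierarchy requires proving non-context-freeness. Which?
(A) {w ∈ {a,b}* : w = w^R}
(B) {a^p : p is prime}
(B) {a^p : p is prime}

(B) {a^p : p is prime} requires the CFL pumping lemma.

- {w ∈ {a,b}* : w = w^R} is context-free (but not regular)
  • Can be shown non-regular with the regular pumping lemma
  • After pumping, the string is no longer symmetric

- {a^p : p is prime} is NOT context-free
  • Requires the CFL pumping lemma to prove
  • The CFL pumping lemma also fails because prime gaps are unbounded

The CFL pumping lemma is "stronger" in that it can prove non-membership
in the larger class of context-free languages.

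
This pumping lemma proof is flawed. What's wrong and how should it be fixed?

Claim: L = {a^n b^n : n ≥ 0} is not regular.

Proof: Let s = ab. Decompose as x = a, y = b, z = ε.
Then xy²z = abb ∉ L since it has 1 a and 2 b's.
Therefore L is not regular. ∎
Error: The string s = ab might be shorter than the pumping length p.

Correction: Choose s = a^p b^p to ensure |s| ≥ p. Also, the decomposition is wrong: with |xy| ≤ p, y cannot include b's when s starts with p a's.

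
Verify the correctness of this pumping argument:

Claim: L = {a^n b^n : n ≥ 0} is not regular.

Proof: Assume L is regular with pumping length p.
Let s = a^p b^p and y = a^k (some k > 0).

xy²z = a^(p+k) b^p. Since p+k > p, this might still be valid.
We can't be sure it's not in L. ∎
The proof is INCORRECT.

Error: The conclusion is wrong.
xy²z = a^(p+k) b^p is definitely NOT in L because the number of a's (p+k) ≠ number of b's (p).
The proof incorrectly doubts what is actually a valid contradiction.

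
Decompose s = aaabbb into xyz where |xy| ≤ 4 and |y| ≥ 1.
x = 'aa', y = 'ab', z = 'bb'

For s = aaabbb and p = 4, one valid decomposition is:
- x = 'aa' (length 2)
- y = 'ab' (length 2)
- z = 'bb' (length 2)

Verification:
- xyz = 'aa' + 'ab' + 'bb' = aaabbb ✓
- |xy| = 4 ≤ 4 ✓
- |y| = 2 > 0 ✓

All pumping lemma constraints are satisfied.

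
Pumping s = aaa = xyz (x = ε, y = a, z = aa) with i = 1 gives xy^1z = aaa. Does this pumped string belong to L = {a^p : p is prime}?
Yes

xy¹z = ε · a · aa = aaa.
aaa has length 3, which is prime, so it is in L.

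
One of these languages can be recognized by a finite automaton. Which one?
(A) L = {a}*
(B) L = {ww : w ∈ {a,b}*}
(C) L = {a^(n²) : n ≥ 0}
(A) {a}*

(A) L = {a}* is regular.

This can be recognized by a finite automaton (DFA/NFA).
Regular expressions like {a}* define regular languages.

The other choices are not regular:
- {ww : w ∈ {a,b}*}: After pumping, the two halves no longer match
- {a^(n²) : n ≥ 0}: After pumping, length is no longer a perfect square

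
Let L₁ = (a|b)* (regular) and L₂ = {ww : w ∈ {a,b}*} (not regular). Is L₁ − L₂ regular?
No — L₁ − L₂ is not regular.

L₁ − L₂ is the complement of {ww} within {a,b}*. If it were regular, its complement {ww} would be regular as well (regular languages are closed under complement) — contradiction. So L₁ − L₂ is not regular.

Note that the bare facts "L₁ regular, L₂ non-regular" do not settle the question by themselves: the closure of regular languages under ∪, ∩, complement and difference applies only when BOTH operands are regular. With a non-regular operand the result can come out regular or non-regular depending on the specific languages, so one has to work out L₁ − L₂ for this particular pair, as above.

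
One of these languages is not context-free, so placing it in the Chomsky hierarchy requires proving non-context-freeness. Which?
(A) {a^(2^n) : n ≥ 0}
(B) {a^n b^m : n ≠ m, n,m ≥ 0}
(A) {a^(2^n) : n ≥ 0}

(A) {a^(2^n) : n ≥ 0} requires the CFL pumping lemma.

- {a^n b^m : n ≠ m, n,m ≥ 0} is context-free (but not regular)
  • Can be shown non-regular with the regular pumping lemma
  • After pumping a's, we can make n = m

- {a^(2^n) : n ≥ 0} is NOT context-free
  • Requires the CFL pumping lemma to prove
  • Gaps between powers of 2 grow exponentially

The CFL pumping lemma is "stronger" in that it can prove non-membership
in the larger class of context-free languages.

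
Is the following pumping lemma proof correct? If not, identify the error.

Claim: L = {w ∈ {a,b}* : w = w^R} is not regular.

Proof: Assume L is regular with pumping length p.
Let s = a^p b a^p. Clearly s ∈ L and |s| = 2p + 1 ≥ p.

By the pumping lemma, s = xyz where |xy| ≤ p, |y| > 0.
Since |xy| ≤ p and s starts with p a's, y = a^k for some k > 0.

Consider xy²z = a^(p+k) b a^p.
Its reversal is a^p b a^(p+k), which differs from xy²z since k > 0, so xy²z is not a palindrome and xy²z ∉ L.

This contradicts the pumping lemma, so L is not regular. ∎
The proof is correct.

This proof is valid because:
1. s = a^p b a^p is in L and is chosen in terms of p, so |s| ≥ p holds for every p
2. The decomposition analysis is correct: |xy| ≤ p forces y to lie inside the leading a's
3. The contradiction is valid: a^(p+k) b a^p has more a's before the b than after it, so it is not a palindrome
4. The conclusion follows logically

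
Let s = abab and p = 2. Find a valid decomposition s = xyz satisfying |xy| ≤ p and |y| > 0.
x = '', y = 'ab', z = 'ab'

For s = abab and p = 2, one valid decomposition is:
- x = '' (length 0)
- y = 'ab' (length 2)
- z = 'ab' (length 2)

Verification:
- xyz = '' + 'ab' + 'ab' = abab ✓
- |xy| = 2 ≤ 2 ✓
- |y| = 2 > 0 ✓

All pumping lemma constraints are satisfied.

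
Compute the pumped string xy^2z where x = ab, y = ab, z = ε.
ababab

Given x = 'ab', y = 'ab', z = '' and i = 2:

xy^2z = x + y·y·...·y (2 times) + z
       = 'ab' + 'ab'^2 + ''
       = 'ab' + 'abab' + ''
       = 'ababab'

The pumped string is 'ababab' with length 6.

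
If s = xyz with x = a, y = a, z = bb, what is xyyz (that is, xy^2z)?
aaabb

Given x = 'a', y = 'a', z = 'bb' and i = 2:

xy^2z = x + y·y·...·y (2 times) + z
       = 'a' + 'a'^2 + 'bb'
       = 'a' + 'aa' + 'bb'
       = 'aaabb'

The pumped string is 'aaabb' with length 5.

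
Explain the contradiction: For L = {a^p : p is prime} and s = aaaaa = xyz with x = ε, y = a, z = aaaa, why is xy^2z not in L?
xy²z = aaaaaa ∉ L

Pumping with i = 2 replaces y = a by y² = aa:
- Original: s = xyz = aaaaa; aaaaa has length 5, which is prime, so it is in L
- Pumped: xy²z = ε · aa · aaaa = aaaaaa
- aaaaaa has length 6 = 2 × 3, which is not prime, so it is not in L

The pumping lemma would require xy²z ∈ L, so this decomposition yields a contradiction.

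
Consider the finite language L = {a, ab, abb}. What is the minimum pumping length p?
p = 4

For a finite language L, the pumping lemma holds vacuously if p > max|s| for s ∈ L.

The longest string in L = {a, ab, abb} has length 3.
If p = 4, then no string s ∈ L has |s| ≥ p, so the condition is vacuously true.

The minimum pumping length is p = 4.

Why no smaller p works: for any p ≤ 3, the longest string s ∈ L has |s| = 3 ≥ p, so it would
have to be pumpable; but pumping up (i = 2, 3, ...) produces ever longer strings, which cannot all lie in the
finite language L. So the pumping property fails for every p ≤ 3.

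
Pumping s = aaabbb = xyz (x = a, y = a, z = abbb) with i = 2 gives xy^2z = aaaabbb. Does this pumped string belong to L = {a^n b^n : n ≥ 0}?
No

xy²z = a · aa · abbb = aaaabbb.
aaaabbb has 4 a's and 3 b's; 4 ≠ 3, so it is not in L.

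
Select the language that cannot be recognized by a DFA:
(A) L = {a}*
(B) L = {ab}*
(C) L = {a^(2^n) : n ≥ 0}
(C) {a^(2^n) : n ≥ 0}

(C) L = {a^(2^n) : n ≥ 0} is NOT regular.

The pumping lemma can be used to prove this:
After pumping, length is no longer a power of 2

The other languages are regular because they can be recognized by finite automata.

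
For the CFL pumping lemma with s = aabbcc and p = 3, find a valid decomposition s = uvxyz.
u='aa', v='b', x='b', y='c', z='c'

For s = aabbcc with pumping length p = 3:

One valid decomposition:
- u = 'aa'
- v = 'b'
- x = 'b'
- y = 'c'
- z = 'c'

Verification:
- uvxyz = 'aa' + 'b' + 'b' + 'c' + 'c' = aabbcc ✓
- |vxy| = |'bbc'| = 3 ≤ 3 ✓
- |vy| = |'bc'| = 2 > 0 ✓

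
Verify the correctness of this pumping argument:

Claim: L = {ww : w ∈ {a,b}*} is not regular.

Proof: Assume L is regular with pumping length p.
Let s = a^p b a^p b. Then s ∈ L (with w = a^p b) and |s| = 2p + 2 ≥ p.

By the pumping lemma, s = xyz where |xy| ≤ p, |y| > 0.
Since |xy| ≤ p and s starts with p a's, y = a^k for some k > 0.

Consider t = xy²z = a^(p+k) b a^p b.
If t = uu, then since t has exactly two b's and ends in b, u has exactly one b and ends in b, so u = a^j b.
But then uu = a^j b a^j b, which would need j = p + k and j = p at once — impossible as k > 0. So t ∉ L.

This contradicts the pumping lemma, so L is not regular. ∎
The proof is correct.

This proof is valid because:
1. s = a^p b a^p b is in L and is chosen in terms of p, so |s| ≥ p holds for every p
2. The decomposition analysis is correct: |xy| ≤ p forces y to lie inside the leading a's
3. The contradiction is valid: the argument shows a^(p+k) b a^p b cannot be split into two equal halves
4. The conclusion follows logically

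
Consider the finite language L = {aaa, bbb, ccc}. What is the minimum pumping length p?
p = 4

For a finite language L, the pumping lemma holds vacuously if p > max|s| for s ∈ L.

The longest string in L = {aaa, bbb, ccc} has length 3.
If p = 4, then no string s ∈ L has |s| ≥ p, so the condition is vacuously true.

The minimum pumping length is p = 4.

Why no smaller p works: for any p ≤ 3, the longest string s ∈ L has |s| = 3 ≥ p, so it would
have to be pumpable; but pumping up (i = 2, 3, ...) produces ever longer strings, which cannot all lie in the
finite language L. So the pumping property fails for every p ≤ 3.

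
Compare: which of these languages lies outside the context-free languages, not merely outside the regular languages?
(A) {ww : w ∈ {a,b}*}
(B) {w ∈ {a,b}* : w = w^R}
(A) {ww : w ∈ {a,b}*}

(A) {ww : w ∈ {a,b}*} requires the CFL pumping lemma.

- {w ∈ {a,b}* : w = w^R} is context-free (but not regular)
  • Can be shown non-regular with the regular pumping lemma
  • After pumping, the string is no longer symmetric

- {ww : w ∈ {a,b}*} is NOT context-free
  • Requires the CFL pumping lemma to prove
  • Cannot verify equality of two arbitrary substrings

The CFL pumping lemma is "stronger" in that it can prove non-membership
in the larger class of context-free languages.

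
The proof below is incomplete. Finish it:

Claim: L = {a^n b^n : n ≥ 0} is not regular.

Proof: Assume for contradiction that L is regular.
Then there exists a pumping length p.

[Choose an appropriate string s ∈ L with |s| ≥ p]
s = a^p b^p

This string is in L (has equal a's and b's) and has length 2p ≥ p.
Any decomposition xyz with |xy| ≤ p means y consists only of a's,
so pumping will unbalance the counts.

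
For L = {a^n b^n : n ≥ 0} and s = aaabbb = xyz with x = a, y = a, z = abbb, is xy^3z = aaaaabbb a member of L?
No

xy³z = a · aaa · abbb = aaaaabbb.
aaaaabbb has 5 a's and 3 b's; 5 ≠ 3, so it is not in L.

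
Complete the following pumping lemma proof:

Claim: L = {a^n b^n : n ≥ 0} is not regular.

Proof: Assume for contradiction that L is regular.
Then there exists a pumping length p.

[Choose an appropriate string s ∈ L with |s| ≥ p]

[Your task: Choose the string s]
s = a^p b^p

This string is in L (has equal a's and b's) and has length 2p ≥ p.
Any decomposition xyz with |xy| ≤ p means y consists only of a's,
so pumping will unbalance the counts.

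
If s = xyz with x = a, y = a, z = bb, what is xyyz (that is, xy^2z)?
aaabb

Given x = 'a', y = 'a', z = 'bb' and i = 2:

xy^2z = x + y·y·...·y (2 times) + z
       = 'a' + 'a'^2 + 'bb'
       = 'a' + 'aa' + 'bb'
       = 'aaabb'

The pumped string is 'aaabb' with length 5.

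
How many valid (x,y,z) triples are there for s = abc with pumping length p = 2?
3

For s = 'abc' with pumping length p = 2:

Constraints: |xy| ≤ 2, |y| > 0

Valid decompositions (|xy| ≤ p, |y| ≥ 1):
  • x='', y='a', z='bc'
  • x='a', y='b', z='c'
  • x='', y='ab', z='c'

Total count: 3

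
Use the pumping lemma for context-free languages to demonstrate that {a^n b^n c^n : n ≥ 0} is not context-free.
Assume for contradiction that L is context-free, and let p ≥ 1 be the pumping length given by the pumping lemma for CFLs.
Choose s = a^p b^p c^p. Then s ∈ L and |s| = 3p ≥ p.
By the CFL pumping lemma, s = uvxyz for some u, v, x, y, z with |vxy| ≤ p, |vy| ≥ 1, and uv^i xy^i z ∈ L for every i ≥ 0.

Because |vxy| ≤ p, the window vxy cannot contain both an a and a c: any substring of s containing both must include the entire block b^p plus at least one a and one c, so it has length ≥ p + 2 > p.
Hence at least one of the letters a, c does not occur in vy at all.

Take i = 0: the string uxz is obtained from s by deleting |vy| ≥ 1 symbols, so |uxz| = 3p − |vy| < 3p.
But the letter (a or c) that does not occur in vy still occurs exactly p times in uxz. Every string of L with exactly p copies of some letter is a^p b^p c^p, of length 3p. Since |uxz| < 3p, uxz ∉ L.

This contradicts the CFL pumping lemma, which requires uv^i xy^i z ∈ L for all i ≥ 0.
Hence L = {a^n b^n c^n : n ≥ 0} is not context-free. ∎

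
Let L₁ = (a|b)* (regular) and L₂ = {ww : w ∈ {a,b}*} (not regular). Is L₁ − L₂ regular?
No — L₁ − L₂ is not regular.

L₁ − L₂ is the complement of {ww} within {a,b}*. If it were regular, its complement {ww} would be regular as well (regular languages are closed under complement) — contradiction. So L₁ − L₂ is not regular.

Note that the bare facts "L₁ regular, L₂ non-regular" do not settle the question by themselves: the closure of regular languages under ∪, ∩, complement and difference applies only when BOTH operands are regular. With a non-regular operand the result can come out regular or non-regular depending on the specific languages, so one has to work out L₁ − L₂ for this particular pair, as above.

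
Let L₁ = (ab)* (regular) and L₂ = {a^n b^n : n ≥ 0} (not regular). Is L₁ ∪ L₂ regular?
No — L₁ ∪ L₂ is not regular.

Let U = (ab)* ∪ {a^n b^n}. If U were regular, then U ∩ aa*bb* would be regular (closure under intersection with a regular language). But (ab)* ∩ aa*bb* = {ab} and {a^n b^n} ∩ aa*bb* = {a^n b^n : n ≥ 1}, so U ∩ aa*bb* = {a^n b^n : n ≥ 1}, which is not regular. Hence U is not regular.

Note that the bare facts "L₁ regular, L₂ non-regular" do not settle the question by themselves: the closure of regular languages under ∪, ∩, complement and difference applies only when BOTH operands are regular. With a non-regular operand the result can come out regular or non-regular depending on the specific languages, so one has to work out L₁ ∪ L₂ for this particular pair, as above.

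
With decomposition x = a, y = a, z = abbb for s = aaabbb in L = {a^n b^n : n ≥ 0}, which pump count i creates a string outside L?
i = 3

xy³z = a · aaa · abbb = aaaaabbb; aaaaabbb has 5 a's and 3 b's; 5 ≠ 3, so it is not in L.
(Other choices also work, e.g. i = 0, 2; only i = 1 is guaranteed to stay in L since xy¹z = s.)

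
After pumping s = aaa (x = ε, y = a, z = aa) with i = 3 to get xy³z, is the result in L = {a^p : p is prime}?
Yes

xy³z = ε · aaa · aa = aaaaa.
aaaaa has length 5, which is prime, so it is in L.
(A single pumped string landing in L is not a contradiction by itself; a non-regularity proof needs some i for which xy^i z ∉ L, for every admissible decomposition.)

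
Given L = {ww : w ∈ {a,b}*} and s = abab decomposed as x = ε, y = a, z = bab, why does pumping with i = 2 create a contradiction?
xy²z = aabab ∉ L

Pumping with i = 2 replaces y = a by y² = aa:
- Original: s = xyz = abab; abab splits into halves ab · ab, which are equal, so it is in L (w = ab)
- Pumped: xy²z = ε · aa · bab = aabab
- aabab has odd length 5, so it cannot be written as ww and is not in L

The pumping lemma would require xy²z ∈ L, so this decomposition yields a contradiction.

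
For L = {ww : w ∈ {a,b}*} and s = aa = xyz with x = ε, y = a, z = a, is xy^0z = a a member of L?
No

xy⁰z = ε · ε · a = a.
a has odd length 1, so it cannot be written as ww and is not in L.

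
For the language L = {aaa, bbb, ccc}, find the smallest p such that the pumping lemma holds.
p = 4

For a finite language L, the pumping lemma holds vacuously if p > max|s| for s ∈ L.

The longest string in L = {aaa, bbb, ccc} has length 3.
If p = 4, then no string s ∈ L has |s| ≥ p, so the condition is vacuously true.

The minimum pumping length is p = 4.

Why no smaller p works: for any p ≤ 3, the longest string s ∈ L has |s| = 3 ≥ p, so it would
have to be pumpable; but pumping up (i = 2, 3, ...) produces ever longer strings, which cannot all lie in the
finite language L. So the pumping property fails for every p ≤ 3.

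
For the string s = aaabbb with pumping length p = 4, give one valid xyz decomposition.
x = 'aa', y = 'a', z = 'bbb'

For s = aaabbb and p = 4, one valid decomposition is:
- x = 'aa' (length 2)
- y = 'a' (length 1)
- z = 'bbb' (length 3)

Verification:
- xyz = 'aa' + 'a' + 'bbb' = aaabbb ✓
- |xy| = 3 ≤ 4 ✓
- |y| = 1 > 0 ✓

All pumping lemma constraints are satisfied.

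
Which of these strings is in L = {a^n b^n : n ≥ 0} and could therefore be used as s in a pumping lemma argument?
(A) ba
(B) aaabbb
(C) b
(B) aaabbb

The pumping lemma is applied to a string s that lies in L, so first check membership of each option:
- (A) ba has an a after a b, so it is not of the form a^n b^n and is not in L ✗
- (B) aaabbb = a^3 b^3 has equal counts (3 = 3), so it is in L ✓
- (C) b has 0 a's and 1 b's; 0 ≠ 1, so it is not in L ✗

Only (B) aaabbb is in L, so it is the only candidate that could play the role of s.
(In a complete proof one picks s in terms of the pumping length p so that |s| ≥ p is guaranteed; a fixed string like aaabbb illustrates the shape of such an s.)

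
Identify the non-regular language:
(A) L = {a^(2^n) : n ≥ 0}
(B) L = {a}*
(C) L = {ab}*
(A) {a^(2^n) : n ≥ 0}

(A) L = {a^(2^n) : n ≥ 0} is NOT regular.

The pumping lemma can be used to prove this:
After pumping, length is no longer a power of 2

The other languages are regular because they can be recognized by finite automata.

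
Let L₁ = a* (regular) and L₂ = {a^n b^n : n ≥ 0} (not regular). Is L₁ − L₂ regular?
Yes — L₁ − L₂ is regular.

The only string of a* that lies in {a^n b^n} is ε, so L₁ − L₂ = a* − {ε} = a⁺ = aa*, which is regular.

Note that the bare facts "L₁ regular, L₂ non-regular" do not settle the question by themselves: the closure of regular languages under ∪, ∩, complement and difference applies only when BOTH operands are regular. With a non-regular operand the result can come out regular or non-regular depending on the specific languages, so one has to work out L₁ − L₂ for this particular pair, as above.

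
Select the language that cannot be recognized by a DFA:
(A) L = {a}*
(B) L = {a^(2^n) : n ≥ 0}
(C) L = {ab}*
(B) {a^(2^n) : n ≥ 0}

(B) L = {a^(2^n) : n ≥ 0} is NOT regular.

The pumping lemma can be used to prove this:
After pumping, length is no longer a power of 2

The other languages are regular because they can be recognized by finite automata.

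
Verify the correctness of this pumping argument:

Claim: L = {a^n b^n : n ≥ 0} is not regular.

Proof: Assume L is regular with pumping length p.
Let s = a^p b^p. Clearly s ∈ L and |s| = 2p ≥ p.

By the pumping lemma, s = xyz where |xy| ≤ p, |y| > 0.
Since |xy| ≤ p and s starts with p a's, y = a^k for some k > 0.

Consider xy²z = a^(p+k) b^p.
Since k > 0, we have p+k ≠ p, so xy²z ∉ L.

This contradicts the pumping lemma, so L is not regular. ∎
The proof is correct.

This proof is valid because:
1. The string s = a^p b^p is correctly in L
2. The decomposition analysis is correct: y must consist only of a's
3. The contradiction is valid: pumping increases a's but not b's
4. The conclusion follows logically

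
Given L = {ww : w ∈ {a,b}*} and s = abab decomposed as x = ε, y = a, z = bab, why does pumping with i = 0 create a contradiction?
xy⁰z = bab ∉ L

Pumping with i = 0 replaces y = a by y⁰ = ε:
- Original: s = xyz = abab; abab splits into halves ab · ab, which are equal, so it is in L (w = ab)
- Pumped: xy⁰z = ε · ε · bab = bab
- bab has odd length 3, so it cannot be written as ww and is not in L

The pumping lemma would require xy⁰z ∈ L, so this decomposition yields a contradiction.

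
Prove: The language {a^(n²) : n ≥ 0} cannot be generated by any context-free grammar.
Assume for contradiction that L is context-free, and let p ≥ 1 be the pumping length given by the pumping lemma for CFLs.
Choose s = a^(p²). Then s ∈ L and |s| = p² ≥ p.
By the CFL pumping lemma, s = uvxyz for some u, v, x, y, z with |vxy| ≤ p, |vy| ≥ 1, and uv^i xy^i z ∈ L for every i ≥ 0.
All symbols are a's, so only lengths matter: let k = |vy|, with 1 ≤ k ≤ |vxy| ≤ p.

Take i = 2: |uv²xy²z| = p² + k, and p² < p² + k ≤ p² + p < (p + 1)².
So the length lies strictly between consecutive squares and is not a perfect square; uv²xy²z ∉ L.

This contradicts the CFL pumping lemma, which requires uv^i xy^i z ∈ L for all i ≥ 0.
Hence L = {a^(n²) : n ≥ 0} is not context-free. ∎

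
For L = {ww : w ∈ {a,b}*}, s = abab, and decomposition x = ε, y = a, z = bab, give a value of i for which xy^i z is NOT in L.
i = 3

xy³z = ε · aaa · bab = aaabab; aaabab has length 6; its halves are aaa and bab, which differ, so it is not in L.
(Other choices also work, e.g. i = 0, 2; only i = 1 is guaranteed to stay in L since xy¹z = s.)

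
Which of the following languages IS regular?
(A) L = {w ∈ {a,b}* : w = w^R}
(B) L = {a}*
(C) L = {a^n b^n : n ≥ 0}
(B) {a}*

(B) L = {a}* is regular.

This can be recognized by a finite automaton (DFA/NFA).
Regular expressions like {a}* define regular languages.

The other choices are not regular:
- {w ∈ {a,b}* : w = w^R}: After pumping, the string is no longer symmetric
- {a^n b^n : n ≥ 0}: After pumping, the number of a's and b's become unequal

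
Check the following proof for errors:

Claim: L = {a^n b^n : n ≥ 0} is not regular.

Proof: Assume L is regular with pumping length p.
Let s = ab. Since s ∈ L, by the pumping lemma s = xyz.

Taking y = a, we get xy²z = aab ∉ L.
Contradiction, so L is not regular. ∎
The proof is INCORRECT.

Error: The string s = ab may be shorter than p.
The pumping lemma only applies to strings with |s| ≥ p, and p is not under our control.
We must choose s in terms of p, e.g. s = a^p b^p, to ensure |s| ≥ p.
(The proof also fixes one particular y; a valid argument must handle every decomposition with |xy| ≤ p and |y| ≥ 1 — for s = a^p b^p this forces y = a^k, and then xy²z = a^(p+k) b^p ∉ L.)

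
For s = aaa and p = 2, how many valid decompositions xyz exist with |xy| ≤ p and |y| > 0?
3

For s = 'aaa' with pumping length p = 2:

Constraints: |xy| ≤ 2, |y| > 0

Valid decompositions (|xy| ≤ p, |y| ≥ 1):
  • x='', y='a', z='aa'
  • x='a', y='a', z='a'
  • x='', y='aa', z='a'

Total count: 3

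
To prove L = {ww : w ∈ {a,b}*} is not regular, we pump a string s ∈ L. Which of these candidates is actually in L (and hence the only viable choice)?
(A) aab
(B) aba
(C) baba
(C) baba

The pumping lemma is applied to a string s that lies in L, so first check membership of each option:
- (A) aab has odd length 3, so it cannot be written as ww and is not in L ✗
- (B) aba has odd length 3, so it cannot be written as ww and is not in L ✗
- (C) baba splits into halves ba · ba, which are equal, so it is in L (w = ba) ✓

Only (C) baba is in L, so it is the only candidate that could play the role of s.
(In a complete proof one picks s in terms of the pumping length p so that |s| ≥ p is guaranteed; a fixed string like baba illustrates the shape of such an s.)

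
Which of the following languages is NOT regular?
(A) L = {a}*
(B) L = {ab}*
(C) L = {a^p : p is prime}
(C) {a^p : p is prime}

(C) L = {a^p : p is prime} is NOT regular.

The pumping lemma can be used to prove this:
After pumping, the length becomes composite

The other languages are regular because they can be recognized by finite automata.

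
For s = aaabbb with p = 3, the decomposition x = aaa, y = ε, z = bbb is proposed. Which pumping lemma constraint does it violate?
Violated: |y| > 0

The decomposition x = aaa, y = ε, z = bbb for s = aaabbb with p = 3
violates the constraint: |y| > 0

|y| = 0, but the pumping lemma requires |y| > 0 (y must be non-empty).

Pumping lemma constraints:
1. xyz = s (decomposition is valid)
2. |xy| ≤ p
3. |y| > 0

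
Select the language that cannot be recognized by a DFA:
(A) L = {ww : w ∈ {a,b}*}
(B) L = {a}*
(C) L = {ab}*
(A) {ww : w ∈ {a,b}*}

(A) L = {ww : w ∈ {a,b}*} is NOT regular.

The pumping lemma can be used to prove this:
After pumping, the two halves no longer match

The other languages are regular because they can be recognized by finite automata.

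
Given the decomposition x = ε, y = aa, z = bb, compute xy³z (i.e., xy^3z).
aaaaaabb

Given x = '', y = 'aa', z = 'bb' and i = 3:

xy^3z = x + y·y·...·y (3 times) + z
       = '' + 'aa'^3 + 'bb'
       = '' + 'aaaaaa' + 'bb'
       = 'aaaaaabb'

The pumped string is 'aaaaaabb' with length 8.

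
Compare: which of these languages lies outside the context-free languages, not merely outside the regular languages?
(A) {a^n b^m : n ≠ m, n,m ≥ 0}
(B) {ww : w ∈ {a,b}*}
(B) {ww : w ∈ {a,b}*}

(B) {ww : w ∈ {a,b}*} requires the CFL pumping lemma.

- {a^n b^m : n ≠ m, n,m ≥ 0} is context-free (but not regular)
  • Can be shown non-regular with the regular pumping lemma
  • After pumping a's, we can make n = m

- {ww : w ∈ {a,b}*} is NOT context-free
  • Requires the CFL pumping lemma to prove
  • Even a PDA cannot compare two arbitrary halves symbol by symbol; CFL pumping on a^p b^p a^p b^p fails

The CFL pumping lemma is "stronger" in that it can prove non-membership
in the larger class of context-free languages.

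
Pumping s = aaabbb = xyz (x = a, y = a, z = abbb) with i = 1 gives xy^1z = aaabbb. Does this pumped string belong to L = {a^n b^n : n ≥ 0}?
Yes

xy¹z = a · a · abbb = aaabbb.
aaabbb = a^3 b^3 has equal counts (3 = 3), so it is in L.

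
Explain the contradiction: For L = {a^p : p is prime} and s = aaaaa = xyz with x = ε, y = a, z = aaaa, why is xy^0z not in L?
xy⁰z = aaaa ∉ L

Pumping with i = 0 replaces y = a by y⁰ = ε:
- Original: s = xyz = aaaaa; aaaaa has length 5, which is prime, so it is in L
- Pumped: xy⁰z = ε · ε · aaaa = aaaa
- aaaa has length 4 = 2 × 2, which is not prime, so it is not in L

The pumping lemma would require xy⁰z ∈ L, so this decomposition yields a contradiction.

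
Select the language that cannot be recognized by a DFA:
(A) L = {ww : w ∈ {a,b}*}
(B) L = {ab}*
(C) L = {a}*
(A) {ww : w ∈ {a,b}*}

(A) L = {ww : w ∈ {a,b}*} is NOT regular.

The pumping lemma can be used to prove this:
After pumping, the two halves no longer match

The other languages are regular because they can be recognized by finite automata.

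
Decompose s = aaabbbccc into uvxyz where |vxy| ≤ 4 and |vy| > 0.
u='aa', v='a', x='bb', y='b', z='ccc'

For s = aaabbbccc with pumping length p = 4:

One valid decomposition:
- u = 'aa'
- v = 'a'
- x = 'bb'
- y = 'b'
- z = 'ccc'

Verification:
- uvxyz = 'aa' + 'a' + 'bb' + 'b' + 'ccc' = aaabbbccc ✓
- |vxy| = |'abbb'| = 4 ≤ 4 ✓
- |vy| = |'ab'| = 2 > 0 ✓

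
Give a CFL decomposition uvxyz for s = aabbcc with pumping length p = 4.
u='a', v='a', x='bb', y='c', z='c'

For s = aabbcc with pumping length p = 4:

One valid decomposition:
- u = 'a'
- v = 'a'
- x = 'bb'
- y = 'c'
- z = 'c'

Verification:
- uvxyz = 'a' + 'a' + 'bb' + 'c' + 'c' = aabbcc ✓
- |vxy| = |'abbc'| = 4 ≤ 4 ✓
- |vy| = |'ac'| = 2 > 0 ✓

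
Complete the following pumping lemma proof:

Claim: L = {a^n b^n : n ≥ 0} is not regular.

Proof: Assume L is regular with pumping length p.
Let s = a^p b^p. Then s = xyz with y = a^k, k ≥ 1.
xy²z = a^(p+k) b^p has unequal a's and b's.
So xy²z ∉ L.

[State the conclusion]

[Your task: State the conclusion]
This contradicts the pumping lemma for regular languages,
which guarantees xy^i z ∈ L for all i ≥ 0.

Since our assumption that L is regular leads to a contradiction,
we conclude that L = {a^n b^n : n ≥ 0} is NOT regular. ∎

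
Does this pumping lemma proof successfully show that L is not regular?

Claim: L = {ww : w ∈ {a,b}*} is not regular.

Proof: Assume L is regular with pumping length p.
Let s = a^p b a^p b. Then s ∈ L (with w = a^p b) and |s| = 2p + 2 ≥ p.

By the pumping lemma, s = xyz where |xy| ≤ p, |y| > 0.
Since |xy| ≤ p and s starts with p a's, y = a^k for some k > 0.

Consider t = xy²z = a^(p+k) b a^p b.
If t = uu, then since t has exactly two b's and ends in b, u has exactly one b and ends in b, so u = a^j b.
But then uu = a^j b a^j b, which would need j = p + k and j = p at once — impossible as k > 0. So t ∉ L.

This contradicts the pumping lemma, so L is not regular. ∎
The proof is correct.

This proof is valid because:
1. s = a^p b a^p b is in L and is chosen in terms of p, so |s| ≥ p holds for every p
2. The decomposition analysis is correct: |xy| ≤ p forces y to lie inside the leading a's
3. The contradiction is valid: the argument shows a^(p+k) b a^p b cannot be split into two equal halves
4. The conclusion follows logically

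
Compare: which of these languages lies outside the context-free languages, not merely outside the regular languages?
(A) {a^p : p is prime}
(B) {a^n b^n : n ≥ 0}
(A) {a^p : p is prime}

(A) {a^p : p is prime} requires the CFL pumping lemma.

- {a^n b^n : n ≥ 0} is context-free (but not regular)
  • Can be shown non-regular with the regular pumping lemma
  • After pumping, the number of a's and b's become unequal

- {a^p : p is prime} is NOT context-free
  • Requires the CFL pumping lemma to prove
  • The CFL pumping lemma also fails because prime gaps are unbounded

The CFL pumping lemma is "stronger" in that it can prove non-membership
in the larger class of context-free languages.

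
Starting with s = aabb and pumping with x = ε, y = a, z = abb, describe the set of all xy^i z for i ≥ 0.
{xy^i z : i ≥ 0} = {a^(i+1) b^2 : i ≥ 0} = {abb, aabb, aaabb, ...}

With x = ε, y = a, z = abb: Starting with aabb and pumping the first 'a' (z = abb keeps the second 'a'), we get strings with i+1 a's followed by 2 b's for i = 0, 1, 2, ...; note bb is not produced because z always contributes one a.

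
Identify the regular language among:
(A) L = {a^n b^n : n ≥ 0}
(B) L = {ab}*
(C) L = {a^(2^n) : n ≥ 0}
(B) {ab}*

(B) L = {ab}* is regular.

This can be recognized by a finite automaton (DFA/NFA).
Regular expressions like {ab}* define regular languages.

The other choices are not regular:
- {a^n b^n : n ≥ 0}: After pumping, the number of a's and b's become unequal
- {a^(2^n) : n ≥ 0}: After pumping, length is no longer a power of 2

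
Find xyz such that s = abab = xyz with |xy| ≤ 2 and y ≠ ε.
x = 'a', y = 'b', z = 'ab'

For s = abab and p = 2, one valid decomposition is:
- x = 'a' (length 1)
- y = 'b' (length 1)
- z = 'ab' (length 2)

Verification:
- xyz = 'a' + 'b' + 'ab' = abab ✓
- |xy| = 2 ≤ 2 ✓
- |y| = 1 > 0 ✓

All pumping lemma constraints are satisfied.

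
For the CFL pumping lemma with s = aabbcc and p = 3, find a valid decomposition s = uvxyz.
u='aa', v='b', x='b', y='c', z='c'

For s = aabbcc with pumping length p = 3:

One valid decomposition:
- u = 'aa'
- v = 'b'
- x = 'b'
- y = 'c'
- z = 'c'

Verification:
- uvxyz = 'aa' + 'b' + 'b' + 'c' + 'c' = aabbcc ✓
- |vxy| = |'bbc'| = 3 ≤ 3 ✓
- |vy| = |'bc'| = 2 > 0 ✓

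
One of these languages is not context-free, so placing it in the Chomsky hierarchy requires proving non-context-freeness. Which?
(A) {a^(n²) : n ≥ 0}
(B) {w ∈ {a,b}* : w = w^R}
(A) {a^(n²) : n ≥ 0}

(A) {a^(n²) : n ≥ 0} requires the CFL pumping lemma.

- {w ∈ {a,b}* : w = w^R} is context-free (but not regular)
  • Can be shown non-regular with the regular pumping lemma
  • After pumping, the string is no longer symmetric

- {a^(n²) : n ≥ 0} is NOT context-free
  • Requires the CFL pumping lemma to prove
  • Gaps between squares grow unboundedly

The CFL pumping lemma is "stronger" in that it can prove non-membership
in the larger class of context-free languages.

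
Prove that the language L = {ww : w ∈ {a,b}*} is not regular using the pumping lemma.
Assume for contradiction that L is regular, and let p ≥ 1 be the pumping length given by the pumping lemma.
Choose s = a^p b a^p b. Then s ∈ L (take w = a^p b) and |s| = 2p + 2 ≥ p.
By the pumping lemma, s = xyz for some x, y, z with |xy| ≤ p, |y| ≥ 1, and xy^i z ∈ L for every i ≥ 0.
Since |xy| ≤ p and the first p symbols of s are all a's, y = a^k for some k with 1 ≤ k ≤ p.

Take i = 2: t = xy²z = a^(p + k) b a^p b.
Suppose t = uu for some string u. The string t contains exactly two b's and ends in b, so u contains exactly one b and ends in b; hence u = a^j b for some j, and uu = a^j b a^j b. Comparing with t = a^(p + k) b a^p b forces j = p + k (first block) and j = p (second block), which is impossible since k ≥ 1. So t ∉ L.

This contradicts the pumping lemma, which requires xy^i z ∈ L for all i ≥ 0.
Hence L = {ww : w ∈ {a,b}*} is not regular. ∎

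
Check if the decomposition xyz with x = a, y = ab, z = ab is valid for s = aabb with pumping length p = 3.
Violated: xyz = s

The decomposition x = a, y = ab, z = ab for s = aabb with p = 3
violates the constraint: xyz = s

xyz = 'a' + 'ab' + 'ab' = 'aabab' ≠ 'aabb' = s. The decomposition doesn't reconstruct s.

Pumping lemma constraints:
1. xyz = s (decomposition is valid)
2. |xy| ≤ p
3. |y| > 0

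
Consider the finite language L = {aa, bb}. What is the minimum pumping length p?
p = 3

For a finite language L, the pumping lemma holds vacuously if p > max|s| for s ∈ L.

The longest string in L = {aa, bb} has length 2.
If p = 3, then no string s ∈ L has |s| ≥ p, so the condition is vacuously true.

The minimum pumping length is p = 3.

Why no smaller p works: for any p ≤ 2, the longest string s ∈ L has |s| = 2 ≥ p, so it would
have to be pumpable; but pumping up (i = 2, 3, ...) produces ever longer strings, which cannot all lie in the
finite language L. So the pumping property fails for every p ≤ 2.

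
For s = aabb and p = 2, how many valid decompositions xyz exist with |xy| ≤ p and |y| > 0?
3

For s = 'aabb' with pumping length p = 2:

Constraints: |xy| ≤ 2, |y| > 0

Valid decompositions (|xy| ≤ p, |y| ≥ 1):
  • x='', y='a', z='abb'
  • x='a', y='a', z='bb'
  • x='', y='aa', z='bb'

Total count: 3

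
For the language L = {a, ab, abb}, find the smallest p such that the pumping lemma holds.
p = 4

For a finite language L, the pumping lemma holds vacuously if p > max|s| for s ∈ L.

The longest string in L = {a, ab, abb} has length 3.
If p = 4, then no string s ∈ L has |s| ≥ p, so the condition is vacuously true.

The minimum pumping length is p = 4.

Why no smaller p works: for any p ≤ 3, the longest string s ∈ L has |s| = 3 ≥ p, so it would
have to be pumpable; but pumping up (i = 2, 3, ...) produces ever longer strings, which cannot all lie in the
finite language L. So the pumping property fails for every p ≤ 3.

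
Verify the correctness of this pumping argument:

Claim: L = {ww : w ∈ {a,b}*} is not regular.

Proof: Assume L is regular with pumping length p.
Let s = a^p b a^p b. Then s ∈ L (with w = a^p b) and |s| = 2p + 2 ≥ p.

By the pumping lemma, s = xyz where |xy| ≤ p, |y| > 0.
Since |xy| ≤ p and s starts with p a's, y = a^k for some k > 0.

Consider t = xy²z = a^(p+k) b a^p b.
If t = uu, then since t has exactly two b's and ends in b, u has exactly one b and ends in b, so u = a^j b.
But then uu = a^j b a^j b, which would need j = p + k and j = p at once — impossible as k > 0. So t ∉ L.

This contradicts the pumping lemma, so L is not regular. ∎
The proof is correct.

This proof is valid because:
1. s = a^p b a^p b is in L and is chosen in terms of p, so |s| ≥ p holds for every p
2. The decomposition analysis is correct: |xy| ≤ p forces y to lie inside the leading a's
3. The contradiction is valid: the argument shows a^(p+k) b a^p b cannot be split into two equal halves
4. The conclusion follows logically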